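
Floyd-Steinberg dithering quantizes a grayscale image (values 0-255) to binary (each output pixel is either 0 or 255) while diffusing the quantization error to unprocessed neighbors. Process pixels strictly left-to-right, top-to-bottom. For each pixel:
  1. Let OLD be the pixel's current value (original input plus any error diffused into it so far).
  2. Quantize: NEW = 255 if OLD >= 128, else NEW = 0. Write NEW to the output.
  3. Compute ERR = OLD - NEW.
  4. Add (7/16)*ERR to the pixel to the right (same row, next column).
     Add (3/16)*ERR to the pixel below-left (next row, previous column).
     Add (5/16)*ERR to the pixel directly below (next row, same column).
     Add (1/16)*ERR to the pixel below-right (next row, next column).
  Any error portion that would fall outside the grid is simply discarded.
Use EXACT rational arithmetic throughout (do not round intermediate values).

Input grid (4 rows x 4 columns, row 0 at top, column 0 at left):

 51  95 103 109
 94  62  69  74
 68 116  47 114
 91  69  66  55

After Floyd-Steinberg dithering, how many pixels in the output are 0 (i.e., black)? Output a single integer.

(0,0): OLD=51 → NEW=0, ERR=51
(0,1): OLD=1877/16 → NEW=0, ERR=1877/16
(0,2): OLD=39507/256 → NEW=255, ERR=-25773/256
(0,3): OLD=266053/4096 → NEW=0, ERR=266053/4096
(1,0): OLD=33775/256 → NEW=255, ERR=-31505/256
(1,1): OLD=59657/2048 → NEW=0, ERR=59657/2048
(1,2): OLD=4574013/65536 → NEW=0, ERR=4574013/65536
(1,3): OLD=124299067/1048576 → NEW=0, ERR=124299067/1048576
(2,0): OLD=1146995/32768 → NEW=0, ERR=1146995/32768
(2,1): OLD=152894625/1048576 → NEW=255, ERR=-114492255/1048576
(2,2): OLD=94555749/2097152 → NEW=0, ERR=94555749/2097152
(2,3): OLD=5876454577/33554432 → NEW=255, ERR=-2679925583/33554432
(3,0): OLD=1366769091/16777216 → NEW=0, ERR=1366769091/16777216
(3,1): OLD=21786649117/268435456 → NEW=0, ERR=21786649117/268435456
(3,2): OLD=402861833443/4294967296 → NEW=0, ERR=402861833443/4294967296
(3,3): OLD=5078101855413/68719476736 → NEW=0, ERR=5078101855413/68719476736
Output grid:
  Row 0: ..#.  (3 black, running=3)
  Row 1: #...  (3 black, running=6)
  Row 2: .#.#  (2 black, running=8)
  Row 3: ....  (4 black, running=12)

Answer: 12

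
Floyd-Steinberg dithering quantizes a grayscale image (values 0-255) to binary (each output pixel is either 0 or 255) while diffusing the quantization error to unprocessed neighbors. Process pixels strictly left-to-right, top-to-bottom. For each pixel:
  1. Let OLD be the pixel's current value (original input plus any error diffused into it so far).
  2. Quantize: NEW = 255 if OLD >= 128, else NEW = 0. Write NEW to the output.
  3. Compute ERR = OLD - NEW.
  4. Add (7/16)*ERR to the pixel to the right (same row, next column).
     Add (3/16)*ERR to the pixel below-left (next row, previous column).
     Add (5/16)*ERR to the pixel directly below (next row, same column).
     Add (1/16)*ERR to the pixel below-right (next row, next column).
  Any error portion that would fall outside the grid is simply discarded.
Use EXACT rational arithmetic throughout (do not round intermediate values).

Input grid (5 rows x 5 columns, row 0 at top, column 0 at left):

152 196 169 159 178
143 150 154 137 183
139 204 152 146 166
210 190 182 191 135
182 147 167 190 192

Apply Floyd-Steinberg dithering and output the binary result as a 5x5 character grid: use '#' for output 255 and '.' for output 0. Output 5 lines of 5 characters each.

Answer: ##.##
.##.#
#.#.#
####.
#.#.#

Derivation:
(0,0): OLD=152 → NEW=255, ERR=-103
(0,1): OLD=2415/16 → NEW=255, ERR=-1665/16
(0,2): OLD=31609/256 → NEW=0, ERR=31609/256
(0,3): OLD=872527/4096 → NEW=255, ERR=-171953/4096
(0,4): OLD=10461737/65536 → NEW=255, ERR=-6249943/65536
(1,0): OLD=23373/256 → NEW=0, ERR=23373/256
(1,1): OLD=356635/2048 → NEW=255, ERR=-165605/2048
(1,2): OLD=9360695/65536 → NEW=255, ERR=-7350985/65536
(1,3): OLD=16945963/262144 → NEW=0, ERR=16945963/262144
(1,4): OLD=750175521/4194304 → NEW=255, ERR=-319371999/4194304
(2,0): OLD=4992857/32768 → NEW=255, ERR=-3362983/32768
(2,1): OLD=124261475/1048576 → NEW=0, ERR=124261475/1048576
(2,2): OLD=2950450153/16777216 → NEW=255, ERR=-1327739927/16777216
(2,3): OLD=29605789099/268435456 → NEW=0, ERR=29605789099/268435456
(2,4): OLD=835358721261/4294967296 → NEW=255, ERR=-259857939219/4294967296
(3,0): OLD=3357922505/16777216 → NEW=255, ERR=-920267575/16777216
(3,1): OLD=24398357269/134217728 → NEW=255, ERR=-9827163371/134217728
(3,2): OLD=658512871415/4294967296 → NEW=255, ERR=-436703789065/4294967296
(3,3): OLD=1414685177759/8589934592 → NEW=255, ERR=-775748143201/8589934592
(3,4): OLD=11472827575291/137438953472 → NEW=0, ERR=11472827575291/137438953472
(4,0): OLD=324549830823/2147483648 → NEW=255, ERR=-223058499417/2147483648
(4,1): OLD=3860898082599/68719476736 → NEW=0, ERR=3860898082599/68719476736
(4,2): OLD=152058962208809/1099511627776 → NEW=255, ERR=-128316502874071/1099511627776
(4,3): OLD=2111372708478247/17592186044416 → NEW=0, ERR=2111372708478247/17592186044416
(4,4): OLD=74576681938704273/281474976710656 → NEW=255, ERR=2800562877486993/281474976710656
Row 0: ##.##
Row 1: .##.#
Row 2: #.#.#
Row 3: ####.
Row 4: #.#.#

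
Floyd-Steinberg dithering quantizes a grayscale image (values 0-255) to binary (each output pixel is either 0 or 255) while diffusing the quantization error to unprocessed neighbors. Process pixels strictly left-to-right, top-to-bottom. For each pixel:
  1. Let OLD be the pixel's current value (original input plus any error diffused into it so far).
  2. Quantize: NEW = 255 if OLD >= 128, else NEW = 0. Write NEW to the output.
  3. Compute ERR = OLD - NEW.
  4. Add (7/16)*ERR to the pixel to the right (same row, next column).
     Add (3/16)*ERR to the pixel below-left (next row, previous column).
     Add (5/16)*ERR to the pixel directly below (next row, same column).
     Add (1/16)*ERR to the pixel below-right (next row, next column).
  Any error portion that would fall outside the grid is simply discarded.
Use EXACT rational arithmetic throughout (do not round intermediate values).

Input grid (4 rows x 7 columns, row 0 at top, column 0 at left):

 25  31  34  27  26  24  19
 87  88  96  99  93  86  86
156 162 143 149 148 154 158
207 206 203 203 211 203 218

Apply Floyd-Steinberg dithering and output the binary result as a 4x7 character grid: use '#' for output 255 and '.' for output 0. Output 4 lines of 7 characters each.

Answer: .......
.#.#.#.
#.#.#.#
#######

Derivation:
(0,0): OLD=25 → NEW=0, ERR=25
(0,1): OLD=671/16 → NEW=0, ERR=671/16
(0,2): OLD=13401/256 → NEW=0, ERR=13401/256
(0,3): OLD=204399/4096 → NEW=0, ERR=204399/4096
(0,4): OLD=3134729/65536 → NEW=0, ERR=3134729/65536
(0,5): OLD=47108927/1048576 → NEW=0, ERR=47108927/1048576
(0,6): OLD=648529593/16777216 → NEW=0, ERR=648529593/16777216
(1,0): OLD=26285/256 → NEW=0, ERR=26285/256
(1,1): OLD=322363/2048 → NEW=255, ERR=-199877/2048
(1,2): OLD=5350231/65536 → NEW=0, ERR=5350231/65536
(1,3): OLD=42611851/262144 → NEW=255, ERR=-24234869/262144
(1,4): OLD=1326136001/16777216 → NEW=0, ERR=1326136001/16777216
(1,5): OLD=19442597393/134217728 → NEW=255, ERR=-14782923247/134217728
(1,6): OLD=113174257375/2147483648 → NEW=0, ERR=113174257375/2147483648
(2,0): OLD=5563577/32768 → NEW=255, ERR=-2792263/32768
(2,1): OLD=121576963/1048576 → NEW=0, ERR=121576963/1048576
(2,2): OLD=3285043657/16777216 → NEW=255, ERR=-993146423/16777216
(2,3): OLD=15318883521/134217728 → NEW=0, ERR=15318883521/134217728
(2,4): OLD=210674090961/1073741824 → NEW=255, ERR=-63130074159/1073741824
(2,5): OLD=3734212990939/34359738368 → NEW=0, ERR=3734212990939/34359738368
(2,6): OLD=118270421769645/549755813888 → NEW=255, ERR=-21917310771795/549755813888
(3,0): OLD=3390852521/16777216 → NEW=255, ERR=-887337559/16777216
(3,1): OLD=27201710069/134217728 → NEW=255, ERR=-7023810571/134217728
(3,2): OLD=204282575727/1073741824 → NEW=255, ERR=-69521589393/1073741824
(3,3): OLD=840166516473/4294967296 → NEW=255, ERR=-255050144007/4294967296
(3,4): OLD=106739129954729/549755813888 → NEW=255, ERR=-33448602586711/549755813888
(3,5): OLD=876064587195787/4398046511104 → NEW=255, ERR=-245437273135733/4398046511104
(3,6): OLD=13223612150749013/70368744177664 → NEW=255, ERR=-4720417614555307/70368744177664
Row 0: .......
Row 1: .#.#.#.
Row 2: #.#.#.#
Row 3: #######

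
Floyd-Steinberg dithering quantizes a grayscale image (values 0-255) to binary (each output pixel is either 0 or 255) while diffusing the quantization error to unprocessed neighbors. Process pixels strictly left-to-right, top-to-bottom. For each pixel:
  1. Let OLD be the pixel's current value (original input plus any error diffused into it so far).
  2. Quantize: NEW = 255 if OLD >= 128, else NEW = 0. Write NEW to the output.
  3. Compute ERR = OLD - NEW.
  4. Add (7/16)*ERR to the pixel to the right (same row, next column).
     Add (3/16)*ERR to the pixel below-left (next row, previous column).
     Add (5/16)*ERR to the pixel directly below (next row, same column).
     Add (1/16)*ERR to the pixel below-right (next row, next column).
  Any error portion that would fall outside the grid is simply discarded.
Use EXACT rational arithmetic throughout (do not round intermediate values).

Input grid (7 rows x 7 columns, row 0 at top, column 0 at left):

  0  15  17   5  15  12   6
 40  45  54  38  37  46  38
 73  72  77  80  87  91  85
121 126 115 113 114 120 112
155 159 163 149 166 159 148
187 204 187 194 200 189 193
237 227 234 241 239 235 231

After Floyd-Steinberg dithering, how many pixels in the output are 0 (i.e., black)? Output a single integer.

Answer: 25

Derivation:
(0,0): OLD=0 → NEW=0, ERR=0
(0,1): OLD=15 → NEW=0, ERR=15
(0,2): OLD=377/16 → NEW=0, ERR=377/16
(0,3): OLD=3919/256 → NEW=0, ERR=3919/256
(0,4): OLD=88873/4096 → NEW=0, ERR=88873/4096
(0,5): OLD=1408543/65536 → NEW=0, ERR=1408543/65536
(0,6): OLD=16151257/1048576 → NEW=0, ERR=16151257/1048576
(1,0): OLD=685/16 → NEW=0, ERR=685/16
(1,1): OLD=9323/128 → NEW=0, ERR=9323/128
(1,2): OLD=397463/4096 → NEW=0, ERR=397463/4096
(1,3): OLD=1487315/16384 → NEW=0, ERR=1487315/16384
(1,4): OLD=92780865/1048576 → NEW=0, ERR=92780865/1048576
(1,5): OLD=802553345/8388608 → NEW=0, ERR=802553345/8388608
(1,6): OLD=11544490863/134217728 → NEW=0, ERR=11544490863/134217728
(2,0): OLD=204873/2048 → NEW=0, ERR=204873/2048
(2,1): OLD=10446243/65536 → NEW=255, ERR=-6265437/65536
(2,2): OLD=91300489/1048576 → NEW=0, ERR=91300489/1048576
(2,3): OLD=1418657313/8388608 → NEW=255, ERR=-720437727/8388608
(2,4): OLD=6757139081/67108864 → NEW=0, ERR=6757139081/67108864
(2,5): OLD=400734650011/2147483648 → NEW=255, ERR=-146873680229/2147483648
(2,6): OLD=3021474925037/34359738368 → NEW=0, ERR=3021474925037/34359738368
(3,0): OLD=140861065/1048576 → NEW=255, ERR=-126525815/1048576
(3,1): OLD=552904997/8388608 → NEW=0, ERR=552904997/8388608
(3,2): OLD=9997052071/67108864 → NEW=255, ERR=-7115708249/67108864
(3,3): OLD=17205001957/268435456 → NEW=0, ERR=17205001957/268435456
(3,4): OLD=5336579437705/34359738368 → NEW=255, ERR=-3425153846135/34359738368
(3,5): OLD=21384403154939/274877906944 → NEW=0, ERR=21384403154939/274877906944
(3,6): OLD=744331197260389/4398046511104 → NEW=255, ERR=-377170663071131/4398046511104
(4,0): OLD=17401430231/134217728 → NEW=255, ERR=-16824090409/134217728
(4,1): OLD=209024113115/2147483648 → NEW=0, ERR=209024113115/2147483648
(4,2): OLD=6479756552149/34359738368 → NEW=255, ERR=-2281976731691/34359738368
(4,3): OLD=31516138119031/274877906944 → NEW=0, ERR=31516138119031/274877906944
(4,4): OLD=447726832649933/2199023255552 → NEW=255, ERR=-113024097515827/2199023255552
(4,5): OLD=9747113529903445/70368744177664 → NEW=255, ERR=-8196916235400875/70368744177664
(4,6): OLD=84555526726876131/1125899906842624 → NEW=0, ERR=84555526726876131/1125899906842624
(5,0): OLD=5706416181441/34359738368 → NEW=255, ERR=-3055317102399/34359738368
(5,1): OLD=48165999012891/274877906944 → NEW=255, ERR=-21927867257829/274877906944
(5,2): OLD=349482029169909/2199023255552 → NEW=255, ERR=-211268900995851/2199023255552
(5,3): OLD=3061206299823993/17592186044416 → NEW=255, ERR=-1424801141502087/17592186044416
(5,4): OLD=150679076456203355/1125899906842624 → NEW=255, ERR=-136425399788665765/1125899906842624
(5,5): OLD=994894231595944795/9007199254740992 → NEW=0, ERR=994894231595944795/9007199254740992
(5,6): OLD=37111506710755530101/144115188075855872 → NEW=255, ERR=362133751412282741/144115188075855872
(6,0): OLD=854340737262201/4398046511104 → NEW=255, ERR=-267161123069319/4398046511104
(6,1): OLD=10690653691135997/70368744177664 → NEW=255, ERR=-7253376074168323/70368744177664
(6,2): OLD=156172773806630327/1125899906842624 → NEW=255, ERR=-130931702438238793/1125899906842624
(6,3): OLD=1225782940880472873/9007199254740992 → NEW=255, ERR=-1071052869078480087/9007199254740992
(6,4): OLD=2968041048171541005/18014398509481984 → NEW=255, ERR=-1625630571746364915/18014398509481984
(6,5): OLD=514053283756384857383/2305843009213693952 → NEW=255, ERR=-73936683593107100377/2305843009213693952
(6,6): OLD=8288502600303607630753/36893488147419103232 → NEW=255, ERR=-1119336877288263693407/36893488147419103232
Output grid:
  Row 0: .......  (7 black, running=7)
  Row 1: .......  (7 black, running=14)
  Row 2: .#.#.#.  (4 black, running=18)
  Row 3: #.#.#.#  (3 black, running=21)
  Row 4: #.#.##.  (3 black, running=24)
  Row 5: #####.#  (1 black, running=25)
  Row 6: #######  (0 black, running=25)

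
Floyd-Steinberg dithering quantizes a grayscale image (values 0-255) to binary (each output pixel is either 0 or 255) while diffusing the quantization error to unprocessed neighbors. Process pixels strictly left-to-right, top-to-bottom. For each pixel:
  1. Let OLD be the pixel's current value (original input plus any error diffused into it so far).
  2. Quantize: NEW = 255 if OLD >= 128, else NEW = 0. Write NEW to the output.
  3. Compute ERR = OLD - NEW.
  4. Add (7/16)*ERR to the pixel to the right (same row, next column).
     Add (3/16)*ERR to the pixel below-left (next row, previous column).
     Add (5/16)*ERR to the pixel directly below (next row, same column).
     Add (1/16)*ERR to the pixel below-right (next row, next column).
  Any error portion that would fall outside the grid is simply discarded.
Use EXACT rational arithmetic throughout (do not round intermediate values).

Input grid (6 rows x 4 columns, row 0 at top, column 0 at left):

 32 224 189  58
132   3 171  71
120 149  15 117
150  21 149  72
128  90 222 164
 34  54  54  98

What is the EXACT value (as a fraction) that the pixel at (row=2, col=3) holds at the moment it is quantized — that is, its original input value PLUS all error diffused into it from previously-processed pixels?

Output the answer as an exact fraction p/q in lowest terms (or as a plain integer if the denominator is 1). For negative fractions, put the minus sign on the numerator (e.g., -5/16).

(0,0): OLD=32 → NEW=0, ERR=32
(0,1): OLD=238 → NEW=255, ERR=-17
(0,2): OLD=2905/16 → NEW=255, ERR=-1175/16
(0,3): OLD=6623/256 → NEW=0, ERR=6623/256
(1,0): OLD=2221/16 → NEW=255, ERR=-1859/16
(1,1): OLD=-8309/128 → NEW=0, ERR=-8309/128
(1,2): OLD=505607/4096 → NEW=0, ERR=505607/4096
(1,3): OLD=8421345/65536 → NEW=255, ERR=-8290335/65536
(2,0): OLD=146473/2048 → NEW=0, ERR=146473/2048
(2,1): OLD=11526963/65536 → NEW=255, ERR=-5184717/65536
(2,2): OLD=-1155129/131072 → NEW=0, ERR=-1155129/131072
(2,3): OLD=170556955/2097152 → NEW=0, ERR=170556955/2097152
Target (2,3): original=117, with diffused error = 170556955/2097152

Answer: 170556955/2097152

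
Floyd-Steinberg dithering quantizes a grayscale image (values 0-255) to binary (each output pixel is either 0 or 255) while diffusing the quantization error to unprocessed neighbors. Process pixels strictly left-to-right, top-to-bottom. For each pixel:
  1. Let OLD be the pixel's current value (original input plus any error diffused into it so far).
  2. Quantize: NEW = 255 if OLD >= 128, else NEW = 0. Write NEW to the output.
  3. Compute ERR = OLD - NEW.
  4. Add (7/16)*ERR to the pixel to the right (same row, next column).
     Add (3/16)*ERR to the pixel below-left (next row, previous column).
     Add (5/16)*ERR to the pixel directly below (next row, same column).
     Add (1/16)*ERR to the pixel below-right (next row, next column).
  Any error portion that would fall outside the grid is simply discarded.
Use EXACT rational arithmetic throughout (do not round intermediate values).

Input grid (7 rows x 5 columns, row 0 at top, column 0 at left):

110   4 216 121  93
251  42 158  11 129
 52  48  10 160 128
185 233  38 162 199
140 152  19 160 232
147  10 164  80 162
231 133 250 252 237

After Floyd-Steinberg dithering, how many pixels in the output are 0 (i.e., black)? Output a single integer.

(0,0): OLD=110 → NEW=0, ERR=110
(0,1): OLD=417/8 → NEW=0, ERR=417/8
(0,2): OLD=30567/128 → NEW=255, ERR=-2073/128
(0,3): OLD=233297/2048 → NEW=0, ERR=233297/2048
(0,4): OLD=4680503/32768 → NEW=255, ERR=-3675337/32768
(1,0): OLD=37779/128 → NEW=255, ERR=5139/128
(1,1): OLD=81605/1024 → NEW=0, ERR=81605/1024
(1,2): OLD=6960617/32768 → NEW=255, ERR=-1395223/32768
(1,3): OLD=776917/131072 → NEW=0, ERR=776917/131072
(1,4): OLD=217395295/2097152 → NEW=0, ERR=217395295/2097152
(2,0): OLD=1302343/16384 → NEW=0, ERR=1302343/16384
(2,1): OLD=53585341/524288 → NEW=0, ERR=53585341/524288
(2,2): OLD=398470391/8388608 → NEW=0, ERR=398470391/8388608
(2,3): OLD=26764309109/134217728 → NEW=255, ERR=-7461211531/134217728
(2,4): OLD=293011483635/2147483648 → NEW=255, ERR=-254596846605/2147483648
(3,0): OLD=1921023383/8388608 → NEW=255, ERR=-218071657/8388608
(3,1): OLD=17947633547/67108864 → NEW=255, ERR=834873227/67108864
(3,2): OLD=116504447785/2147483648 → NEW=0, ERR=116504447785/2147483648
(3,3): OLD=640391213489/4294967296 → NEW=255, ERR=-454825446991/4294967296
(3,4): OLD=7706670506485/68719476736 → NEW=0, ERR=7706670506485/68719476736
(4,0): OLD=144105608761/1073741824 → NEW=255, ERR=-129698556359/1073741824
(4,1): OLD=3834167158393/34359738368 → NEW=0, ERR=3834167158393/34359738368
(4,2): OLD=36116530759863/549755813888 → NEW=0, ERR=36116530759863/549755813888
(4,3): OLD=1583887543586681/8796093022208 → NEW=255, ERR=-659116177076359/8796093022208
(4,4): OLD=32038070667614415/140737488355328 → NEW=255, ERR=-3849988862994225/140737488355328
(5,0): OLD=71564837099275/549755813888 → NEW=255, ERR=-68622895442165/549755813888
(5,1): OLD=-21861016888927/4398046511104 → NEW=0, ERR=-21861016888927/4398046511104
(5,2): OLD=24668414575937385/140737488355328 → NEW=255, ERR=-11219644954671255/140737488355328
(5,3): OLD=11643260382888647/562949953421312 → NEW=0, ERR=11643260382888647/562949953421312
(5,4): OLD=1421485889355489757/9007199254740992 → NEW=255, ERR=-875349920603463203/9007199254740992
(6,0): OLD=13444681036687003/70368744177664 → NEW=255, ERR=-4499348728617317/70368744177664
(6,1): OLD=181774334220059221/2251799813685248 → NEW=0, ERR=181774334220059221/2251799813685248
(6,2): OLD=9510574281855239287/36028797018963968 → NEW=255, ERR=323231042019427447/36028797018963968
(6,3): OLD=137880142041485678429/576460752303423488 → NEW=255, ERR=-9117349795887311011/576460752303423488
(6,4): OLD=1853928448202340438987/9223372036854775808 → NEW=255, ERR=-498031421195627392053/9223372036854775808
Output grid:
  Row 0: ..#.#  (3 black, running=3)
  Row 1: #.#..  (3 black, running=6)
  Row 2: ...##  (3 black, running=9)
  Row 3: ##.#.  (2 black, running=11)
  Row 4: #..##  (2 black, running=13)
  Row 5: #.#.#  (2 black, running=15)
  Row 6: #.###  (1 black, running=16)

Answer: 16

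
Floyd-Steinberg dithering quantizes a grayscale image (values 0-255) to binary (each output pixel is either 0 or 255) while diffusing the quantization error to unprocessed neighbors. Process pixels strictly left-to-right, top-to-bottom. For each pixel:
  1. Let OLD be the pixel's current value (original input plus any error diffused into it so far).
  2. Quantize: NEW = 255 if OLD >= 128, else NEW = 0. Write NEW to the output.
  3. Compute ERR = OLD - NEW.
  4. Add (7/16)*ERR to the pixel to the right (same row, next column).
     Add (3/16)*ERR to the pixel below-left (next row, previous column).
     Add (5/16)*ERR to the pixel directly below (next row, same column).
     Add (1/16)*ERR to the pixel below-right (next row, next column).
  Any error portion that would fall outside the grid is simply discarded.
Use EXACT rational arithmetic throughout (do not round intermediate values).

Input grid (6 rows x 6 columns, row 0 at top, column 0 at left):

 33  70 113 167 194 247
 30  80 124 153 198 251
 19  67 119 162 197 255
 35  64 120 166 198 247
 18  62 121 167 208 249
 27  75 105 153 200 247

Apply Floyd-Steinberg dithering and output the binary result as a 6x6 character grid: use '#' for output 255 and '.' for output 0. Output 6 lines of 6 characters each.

(0,0): OLD=33 → NEW=0, ERR=33
(0,1): OLD=1351/16 → NEW=0, ERR=1351/16
(0,2): OLD=38385/256 → NEW=255, ERR=-26895/256
(0,3): OLD=495767/4096 → NEW=0, ERR=495767/4096
(0,4): OLD=16184353/65536 → NEW=255, ERR=-527327/65536
(0,5): OLD=255306983/1048576 → NEW=255, ERR=-12079897/1048576
(1,0): OLD=14373/256 → NEW=0, ERR=14373/256
(1,1): OLD=232067/2048 → NEW=0, ERR=232067/2048
(1,2): OLD=11056959/65536 → NEW=255, ERR=-5654721/65536
(1,3): OLD=38010835/262144 → NEW=255, ERR=-28835885/262144
(1,4): OLD=2562974489/16777216 → NEW=255, ERR=-1715215591/16777216
(1,5): OLD=54269402847/268435456 → NEW=255, ERR=-14181638433/268435456
(2,0): OLD=1893713/32768 → NEW=0, ERR=1893713/32768
(2,1): OLD=120612619/1048576 → NEW=0, ERR=120612619/1048576
(2,2): OLD=2161187041/16777216 → NEW=255, ERR=-2117003039/16777216
(2,3): OLD=6423392025/134217728 → NEW=0, ERR=6423392025/134217728
(2,4): OLD=726745936843/4294967296 → NEW=255, ERR=-368470723637/4294967296
(2,5): OLD=13370545236285/68719476736 → NEW=255, ERR=-4152921331395/68719476736
(3,0): OLD=1252034497/16777216 → NEW=0, ERR=1252034497/16777216
(3,1): OLD=15105846061/134217728 → NEW=0, ERR=15105846061/134217728
(3,2): OLD=156733714967/1073741824 → NEW=255, ERR=-117070450153/1073741824
(3,3): OLD=7509838308997/68719476736 → NEW=0, ERR=7509838308997/68719476736
(3,4): OLD=115812262647141/549755813888 → NEW=255, ERR=-24375469894299/549755813888
(3,5): OLD=1788725581343947/8796093022208 → NEW=255, ERR=-454278139319093/8796093022208
(4,0): OLD=134053623727/2147483648 → NEW=0, ERR=134053623727/2147483648
(4,1): OLD=3734984544483/34359738368 → NEW=0, ERR=3734984544483/34359738368
(4,2): OLD=178131854644921/1099511627776 → NEW=255, ERR=-102243610437959/1099511627776
(4,3): OLD=2556843900749053/17592186044416 → NEW=255, ERR=-1929163540577027/17592186044416
(4,4): OLD=40339424959878093/281474976710656 → NEW=255, ERR=-31436694101339187/281474976710656
(4,5): OLD=816174705628943227/4503599627370496 → NEW=255, ERR=-332243199350533253/4503599627370496
(5,0): OLD=36772650506585/549755813888 → NEW=0, ERR=36772650506585/549755813888
(5,1): OLD=2193733211575017/17592186044416 → NEW=0, ERR=2193733211575017/17592186044416
(5,2): OLD=16428168832825747/140737488355328 → NEW=0, ERR=16428168832825747/140737488355328
(5,3): OLD=644227576824949121/4503599627370496 → NEW=255, ERR=-504190328154527359/4503599627370496
(5,4): OLD=859581939744680257/9007199254740992 → NEW=0, ERR=859581939744680257/9007199254740992
(5,5): OLD=37285118828200975669/144115188075855872 → NEW=255, ERR=535745868857728309/144115188075855872
Row 0: ..#.##
Row 1: ..####
Row 2: ..#.##
Row 3: ..#.##
Row 4: ..####
Row 5: ...#.#

Answer: ..#.##
..####
..#.##
..#.##
..####
...#.#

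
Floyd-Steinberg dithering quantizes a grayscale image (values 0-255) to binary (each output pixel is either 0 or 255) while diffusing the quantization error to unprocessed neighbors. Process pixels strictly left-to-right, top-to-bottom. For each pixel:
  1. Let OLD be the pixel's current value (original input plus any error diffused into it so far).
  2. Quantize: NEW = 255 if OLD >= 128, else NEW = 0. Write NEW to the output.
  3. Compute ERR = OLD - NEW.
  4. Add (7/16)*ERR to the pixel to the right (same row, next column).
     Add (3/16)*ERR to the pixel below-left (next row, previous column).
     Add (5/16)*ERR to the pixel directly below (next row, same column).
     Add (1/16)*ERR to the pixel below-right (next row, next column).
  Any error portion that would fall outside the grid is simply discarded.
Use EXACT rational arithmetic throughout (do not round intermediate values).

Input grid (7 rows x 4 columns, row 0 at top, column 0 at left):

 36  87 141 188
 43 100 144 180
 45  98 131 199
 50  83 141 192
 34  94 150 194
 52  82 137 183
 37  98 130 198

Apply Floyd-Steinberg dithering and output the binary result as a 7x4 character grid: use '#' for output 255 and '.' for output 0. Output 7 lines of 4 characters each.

(0,0): OLD=36 → NEW=0, ERR=36
(0,1): OLD=411/4 → NEW=0, ERR=411/4
(0,2): OLD=11901/64 → NEW=255, ERR=-4419/64
(0,3): OLD=161579/1024 → NEW=255, ERR=-99541/1024
(1,0): OLD=4705/64 → NEW=0, ERR=4705/64
(1,1): OLD=78631/512 → NEW=255, ERR=-51929/512
(1,2): OLD=1085363/16384 → NEW=0, ERR=1085363/16384
(1,3): OLD=45688917/262144 → NEW=255, ERR=-21157803/262144
(2,0): OLD=401053/8192 → NEW=0, ERR=401053/8192
(2,1): OLD=27456783/262144 → NEW=0, ERR=27456783/262144
(2,2): OLD=92302411/524288 → NEW=255, ERR=-41391029/524288
(2,3): OLD=1202749375/8388608 → NEW=255, ERR=-936345665/8388608
(3,0): OLD=356254029/4194304 → NEW=0, ERR=356254029/4194304
(3,1): OLD=9472310995/67108864 → NEW=255, ERR=-7640449325/67108864
(3,2): OLD=55980833837/1073741824 → NEW=0, ERR=55980833837/1073741824
(3,3): OLD=3006370667195/17179869184 → NEW=255, ERR=-1374495974725/17179869184
(4,0): OLD=42086196361/1073741824 → NEW=0, ERR=42086196361/1073741824
(4,1): OLD=778709332379/8589934592 → NEW=0, ERR=778709332379/8589934592
(4,2): OLD=50532640450491/274877906944 → NEW=255, ERR=-19561225820229/274877906944
(4,3): OLD=620663857896845/4398046511104 → NEW=255, ERR=-500838002434675/4398046511104
(5,0): OLD=11166401432121/137438953472 → NEW=0, ERR=11166401432121/137438953472
(5,1): OLD=593653315948591/4398046511104 → NEW=255, ERR=-527848544382929/4398046511104
(5,2): OLD=102402038966099/2199023255552 → NEW=0, ERR=102402038966099/2199023255552
(5,3): OLD=11493939104740859/70368744177664 → NEW=255, ERR=-6450090660563461/70368744177664
(6,0): OLD=2806722130564141/70368744177664 → NEW=0, ERR=2806722130564141/70368744177664
(6,1): OLD=103305155507883275/1125899906842624 → NEW=0, ERR=103305155507883275/1125899906842624
(6,2): OLD=2882423535471978333/18014398509481984 → NEW=255, ERR=-1711248084445927587/18014398509481984
(6,3): OLD=37673639344606485131/288230376151711744 → NEW=255, ERR=-35825106574080009589/288230376151711744
Row 0: ..##
Row 1: .#.#
Row 2: ..##
Row 3: .#.#
Row 4: ..##
Row 5: .#.#
Row 6: ..##

Answer: ..##
.#.#
..##
.#.#
..##
.#.#
..##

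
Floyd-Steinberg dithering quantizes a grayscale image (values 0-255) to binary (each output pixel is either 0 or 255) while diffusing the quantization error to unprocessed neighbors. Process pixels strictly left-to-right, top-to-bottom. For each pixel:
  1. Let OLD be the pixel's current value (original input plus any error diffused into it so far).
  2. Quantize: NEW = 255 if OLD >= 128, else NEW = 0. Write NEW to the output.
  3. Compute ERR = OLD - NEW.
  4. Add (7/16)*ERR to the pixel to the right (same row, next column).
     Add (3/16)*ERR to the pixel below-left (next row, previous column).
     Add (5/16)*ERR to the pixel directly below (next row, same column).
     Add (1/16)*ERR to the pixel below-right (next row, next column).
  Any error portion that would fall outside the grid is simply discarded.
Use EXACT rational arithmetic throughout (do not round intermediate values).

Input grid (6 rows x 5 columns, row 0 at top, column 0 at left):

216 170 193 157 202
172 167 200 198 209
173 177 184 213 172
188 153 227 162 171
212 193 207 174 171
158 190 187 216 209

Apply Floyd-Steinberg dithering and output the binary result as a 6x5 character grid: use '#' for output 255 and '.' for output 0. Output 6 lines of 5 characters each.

(0,0): OLD=216 → NEW=255, ERR=-39
(0,1): OLD=2447/16 → NEW=255, ERR=-1633/16
(0,2): OLD=37977/256 → NEW=255, ERR=-27303/256
(0,3): OLD=451951/4096 → NEW=0, ERR=451951/4096
(0,4): OLD=16401929/65536 → NEW=255, ERR=-309751/65536
(1,0): OLD=36013/256 → NEW=255, ERR=-29267/256
(1,1): OLD=128315/2048 → NEW=0, ERR=128315/2048
(1,2): OLD=13657175/65536 → NEW=255, ERR=-3054505/65536
(1,3): OLD=53618443/262144 → NEW=255, ERR=-13228277/262144
(1,4): OLD=806741441/4194304 → NEW=255, ERR=-262806079/4194304
(2,0): OLD=4883129/32768 → NEW=255, ERR=-3472711/32768
(2,1): OLD=140854531/1048576 → NEW=255, ERR=-126532349/1048576
(2,2): OLD=1863878857/16777216 → NEW=0, ERR=1863878857/16777216
(2,3): OLD=62055229259/268435456 → NEW=255, ERR=-6395812021/268435456
(2,4): OLD=596319989837/4294967296 → NEW=255, ERR=-498896670643/4294967296
(3,0): OLD=2218885801/16777216 → NEW=255, ERR=-2059304279/16777216
(3,1): OLD=10173257717/134217728 → NEW=0, ERR=10173257717/134217728
(3,2): OLD=1214913775383/4294967296 → NEW=255, ERR=119697114903/4294967296
(3,3): OLD=1304904131167/8589934592 → NEW=255, ERR=-885529189793/8589934592
(3,4): OLD=12109724024059/137438953472 → NEW=0, ERR=12109724024059/137438953472
(4,0): OLD=403414135367/2147483648 → NEW=255, ERR=-144194194873/2147483648
(4,1): OLD=12703770965831/68719476736 → NEW=255, ERR=-4819695601849/68719476736
(4,2): OLD=187392814325001/1099511627776 → NEW=255, ERR=-92982650757879/1099511627776
(4,3): OLD=2164698972948295/17592186044416 → NEW=0, ERR=2164698972948295/17592186044416
(4,4): OLD=69221773422861937/281474976710656 → NEW=255, ERR=-2554345638355343/281474976710656
(5,0): OLD=136192679203381/1099511627776 → NEW=0, ERR=136192679203381/1099511627776
(5,1): OLD=1778756537333087/8796093022208 → NEW=255, ERR=-464247183329953/8796093022208
(5,2): OLD=43958002862414551/281474976710656 → NEW=255, ERR=-27818116198802729/281474976710656
(5,3): OLD=229940007111797145/1125899906842624 → NEW=255, ERR=-57164469133071975/1125899906842624
(5,4): OLD=3452311826051814851/18014398509481984 → NEW=255, ERR=-1141359793866091069/18014398509481984
Row 0: ###.#
Row 1: #.###
Row 2: ##.##
Row 3: #.##.
Row 4: ###.#
Row 5: .####

Answer: ###.#
#.###
##.##
#.##.
###.#
.####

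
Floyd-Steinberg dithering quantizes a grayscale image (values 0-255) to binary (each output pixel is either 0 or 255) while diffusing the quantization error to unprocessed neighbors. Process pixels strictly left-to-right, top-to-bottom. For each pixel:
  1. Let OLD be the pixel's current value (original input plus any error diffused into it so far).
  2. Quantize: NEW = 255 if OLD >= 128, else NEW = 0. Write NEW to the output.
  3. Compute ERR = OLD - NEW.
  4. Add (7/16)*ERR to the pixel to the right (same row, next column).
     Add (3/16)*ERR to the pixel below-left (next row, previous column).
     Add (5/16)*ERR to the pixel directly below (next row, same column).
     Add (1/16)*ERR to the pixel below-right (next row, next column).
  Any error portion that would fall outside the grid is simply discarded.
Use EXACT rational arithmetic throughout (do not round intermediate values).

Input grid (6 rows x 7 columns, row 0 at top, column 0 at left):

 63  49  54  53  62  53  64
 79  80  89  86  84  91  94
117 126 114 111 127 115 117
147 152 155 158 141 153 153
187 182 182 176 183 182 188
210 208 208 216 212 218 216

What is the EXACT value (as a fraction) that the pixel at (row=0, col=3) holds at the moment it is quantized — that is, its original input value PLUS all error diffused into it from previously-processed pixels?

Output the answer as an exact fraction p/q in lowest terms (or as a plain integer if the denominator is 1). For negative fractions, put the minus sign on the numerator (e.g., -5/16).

(0,0): OLD=63 → NEW=0, ERR=63
(0,1): OLD=1225/16 → NEW=0, ERR=1225/16
(0,2): OLD=22399/256 → NEW=0, ERR=22399/256
(0,3): OLD=373881/4096 → NEW=0, ERR=373881/4096
Target (0,3): original=53, with diffused error = 373881/4096

Answer: 373881/4096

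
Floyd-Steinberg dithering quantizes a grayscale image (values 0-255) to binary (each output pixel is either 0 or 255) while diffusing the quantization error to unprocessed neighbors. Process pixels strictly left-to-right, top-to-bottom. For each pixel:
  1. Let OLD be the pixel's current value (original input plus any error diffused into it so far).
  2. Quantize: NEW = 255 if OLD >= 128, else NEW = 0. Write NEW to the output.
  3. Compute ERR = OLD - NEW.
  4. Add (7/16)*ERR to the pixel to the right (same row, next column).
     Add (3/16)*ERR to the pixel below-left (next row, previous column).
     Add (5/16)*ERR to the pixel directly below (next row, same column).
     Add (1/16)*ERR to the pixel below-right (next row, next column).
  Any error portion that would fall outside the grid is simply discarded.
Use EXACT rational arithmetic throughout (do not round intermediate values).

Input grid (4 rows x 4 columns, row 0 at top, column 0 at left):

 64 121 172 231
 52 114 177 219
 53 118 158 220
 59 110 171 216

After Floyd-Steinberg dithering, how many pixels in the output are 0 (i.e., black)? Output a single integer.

Answer: 7

Derivation:
(0,0): OLD=64 → NEW=0, ERR=64
(0,1): OLD=149 → NEW=255, ERR=-106
(0,2): OLD=1005/8 → NEW=0, ERR=1005/8
(0,3): OLD=36603/128 → NEW=255, ERR=3963/128
(1,0): OLD=417/8 → NEW=0, ERR=417/8
(1,1): OLD=8399/64 → NEW=255, ERR=-7921/64
(1,2): OLD=330323/2048 → NEW=255, ERR=-191917/2048
(1,3): OLD=6407093/32768 → NEW=255, ERR=-1948747/32768
(2,0): OLD=47189/1024 → NEW=0, ERR=47189/1024
(2,1): OLD=2790911/32768 → NEW=0, ERR=2790911/32768
(2,2): OLD=9639841/65536 → NEW=255, ERR=-7071839/65536
(2,3): OLD=155555033/1048576 → NEW=255, ERR=-111831847/1048576
(3,0): OLD=46855965/524288 → NEW=0, ERR=46855965/524288
(3,1): OLD=1328448147/8388608 → NEW=255, ERR=-810646893/8388608
(3,2): OLD=10781235165/134217728 → NEW=0, ERR=10781235165/134217728
(3,3): OLD=453269605771/2147483648 → NEW=255, ERR=-94338724469/2147483648
Output grid:
  Row 0: .#.#  (2 black, running=2)
  Row 1: .###  (1 black, running=3)
  Row 2: ..##  (2 black, running=5)
  Row 3: .#.#  (2 black, running=7)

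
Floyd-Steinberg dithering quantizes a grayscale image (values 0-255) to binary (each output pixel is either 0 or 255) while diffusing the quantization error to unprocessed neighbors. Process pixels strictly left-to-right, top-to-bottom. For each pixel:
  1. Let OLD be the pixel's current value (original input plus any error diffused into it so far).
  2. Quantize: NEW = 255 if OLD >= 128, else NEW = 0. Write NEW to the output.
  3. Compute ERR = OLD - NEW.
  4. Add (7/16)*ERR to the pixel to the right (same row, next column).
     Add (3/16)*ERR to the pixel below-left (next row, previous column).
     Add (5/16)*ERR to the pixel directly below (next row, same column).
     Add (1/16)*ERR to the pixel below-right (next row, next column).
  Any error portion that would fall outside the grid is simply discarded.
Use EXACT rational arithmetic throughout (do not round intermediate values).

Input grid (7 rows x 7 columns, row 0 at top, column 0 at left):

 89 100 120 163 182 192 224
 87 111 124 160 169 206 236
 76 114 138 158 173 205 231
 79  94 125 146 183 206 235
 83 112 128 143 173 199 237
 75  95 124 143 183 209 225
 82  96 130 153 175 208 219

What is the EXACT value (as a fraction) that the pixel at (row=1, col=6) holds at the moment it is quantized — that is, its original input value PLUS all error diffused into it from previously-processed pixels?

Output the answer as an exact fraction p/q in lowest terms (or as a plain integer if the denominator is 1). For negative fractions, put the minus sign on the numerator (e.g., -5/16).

(0,0): OLD=89 → NEW=0, ERR=89
(0,1): OLD=2223/16 → NEW=255, ERR=-1857/16
(0,2): OLD=17721/256 → NEW=0, ERR=17721/256
(0,3): OLD=791695/4096 → NEW=255, ERR=-252785/4096
(0,4): OLD=10158057/65536 → NEW=255, ERR=-6553623/65536
(0,5): OLD=155451231/1048576 → NEW=255, ERR=-111935649/1048576
(0,6): OLD=2974546841/16777216 → NEW=255, ERR=-1303643239/16777216
(1,0): OLD=23821/256 → NEW=0, ERR=23821/256
(1,1): OLD=274395/2048 → NEW=255, ERR=-247845/2048
(1,2): OLD=4840567/65536 → NEW=0, ERR=4840567/65536
(1,3): OLD=41577259/262144 → NEW=255, ERR=-25269461/262144
(1,4): OLD=1202994849/16777216 → NEW=0, ERR=1202994849/16777216
(1,5): OLD=24587579377/134217728 → NEW=255, ERR=-9637941263/134217728
(1,6): OLD=372867059455/2147483648 → NEW=255, ERR=-174741270785/2147483648
Target (1,6): original=236, with diffused error = 372867059455/2147483648

Answer: 372867059455/2147483648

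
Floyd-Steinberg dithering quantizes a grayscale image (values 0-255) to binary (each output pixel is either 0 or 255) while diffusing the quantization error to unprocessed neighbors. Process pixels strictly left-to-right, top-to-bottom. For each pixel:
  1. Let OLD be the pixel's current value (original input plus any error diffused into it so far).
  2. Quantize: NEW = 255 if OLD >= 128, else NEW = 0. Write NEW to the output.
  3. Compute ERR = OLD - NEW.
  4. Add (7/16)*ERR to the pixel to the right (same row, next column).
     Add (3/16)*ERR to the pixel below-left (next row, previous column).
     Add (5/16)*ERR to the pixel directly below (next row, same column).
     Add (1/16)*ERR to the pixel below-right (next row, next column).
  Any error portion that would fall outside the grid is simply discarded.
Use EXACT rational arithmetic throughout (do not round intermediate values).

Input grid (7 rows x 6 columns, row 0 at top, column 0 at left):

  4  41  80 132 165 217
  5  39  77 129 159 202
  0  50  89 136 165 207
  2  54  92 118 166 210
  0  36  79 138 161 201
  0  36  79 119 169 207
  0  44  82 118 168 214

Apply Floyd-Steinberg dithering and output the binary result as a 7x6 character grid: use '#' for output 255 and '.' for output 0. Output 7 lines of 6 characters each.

(0,0): OLD=4 → NEW=0, ERR=4
(0,1): OLD=171/4 → NEW=0, ERR=171/4
(0,2): OLD=6317/64 → NEW=0, ERR=6317/64
(0,3): OLD=179387/1024 → NEW=255, ERR=-81733/1024
(0,4): OLD=2131229/16384 → NEW=255, ERR=-2046691/16384
(0,5): OLD=42558411/262144 → NEW=255, ERR=-24288309/262144
(1,0): OLD=913/64 → NEW=0, ERR=913/64
(1,1): OLD=39607/512 → NEW=0, ERR=39607/512
(1,2): OLD=2120003/16384 → NEW=255, ERR=-2057917/16384
(1,3): OLD=2087399/65536 → NEW=0, ERR=2087399/65536
(1,4): OLD=467817653/4194304 → NEW=0, ERR=467817653/4194304
(1,5): OLD=14363696483/67108864 → NEW=255, ERR=-2749063837/67108864
(2,0): OLD=155341/8192 → NEW=0, ERR=155341/8192
(2,1): OLD=15679071/262144 → NEW=0, ERR=15679071/262144
(2,2): OLD=363740765/4194304 → NEW=0, ERR=363740765/4194304
(2,3): OLD=6608792373/33554432 → NEW=255, ERR=-1947587787/33554432
(2,4): OLD=181216889247/1073741824 → NEW=255, ERR=-92587275873/1073741824
(2,5): OLD=2807958202185/17179869184 → NEW=255, ERR=-1572908439735/17179869184
(3,0): OLD=80280381/4194304 → NEW=0, ERR=80280381/4194304
(3,1): OLD=3305461945/33554432 → NEW=0, ERR=3305461945/33554432
(3,2): OLD=41622072923/268435456 → NEW=255, ERR=-26828968357/268435456
(3,3): OLD=779755212017/17179869184 → NEW=0, ERR=779755212017/17179869184
(3,4): OLD=18982573350417/137438953472 → NEW=255, ERR=-16064359784943/137438953472
(3,5): OLD=274576856270175/2199023255552 → NEW=0, ERR=274576856270175/2199023255552
(4,0): OLD=13127601075/536870912 → NEW=0, ERR=13127601075/536870912
(4,1): OLD=514869887063/8589934592 → NEW=0, ERR=514869887063/8589934592
(4,2): OLD=24369925345109/274877906944 → NEW=0, ERR=24369925345109/274877906944
(4,3): OLD=716041290602249/4398046511104 → NEW=255, ERR=-405460569729271/4398046511104
(4,4): OLD=7767924730805529/70368744177664 → NEW=0, ERR=7767924730805529/70368744177664
(4,5): OLD=316388699184343311/1125899906842624 → NEW=255, ERR=29284222939474191/1125899906842624
(5,0): OLD=2594817747189/137438953472 → NEW=0, ERR=2594817747189/137438953472
(5,1): OLD=356867412576197/4398046511104 → NEW=0, ERR=356867412576197/4398046511104
(5,2): OLD=4527014189332999/35184372088832 → NEW=255, ERR=-4445000693319161/35184372088832
(5,3): OLD=68857708710226813/1125899906842624 → NEW=0, ERR=68857708710226813/1125899906842624
(5,4): OLD=516490756313276813/2251799813685248 → NEW=255, ERR=-57718196176461427/2251799813685248
(5,5): OLD=7595349430470830225/36028797018963968 → NEW=255, ERR=-1591993809364981615/36028797018963968
(6,0): OLD=1485773077278831/70368744177664 → NEW=0, ERR=1485773077278831/70368744177664
(6,1): OLD=63147942974768835/1125899906842624 → NEW=0, ERR=63147942974768835/1125899906842624
(6,2): OLD=376486837855006411/4503599627370496 → NEW=0, ERR=376486837855006411/4503599627370496
(6,3): OLD=11600088869861456415/72057594037927936 → NEW=255, ERR=-6774597609810167265/72057594037927936
(6,4): OLD=131888648618309919135/1152921504606846976 → NEW=0, ERR=131888648618309919135/1152921504606846976
(6,5): OLD=4586553046161268170745/18446744073709551616 → NEW=255, ERR=-117366692634667491335/18446744073709551616
Row 0: ...###
Row 1: ..#..#
Row 2: ...###
Row 3: ..#.#.
Row 4: ...#.#
Row 5: ..#.##
Row 6: ...#.#

Answer: ...###
..#..#
...###
..#.#.
...#.#
..#.##
...#.#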